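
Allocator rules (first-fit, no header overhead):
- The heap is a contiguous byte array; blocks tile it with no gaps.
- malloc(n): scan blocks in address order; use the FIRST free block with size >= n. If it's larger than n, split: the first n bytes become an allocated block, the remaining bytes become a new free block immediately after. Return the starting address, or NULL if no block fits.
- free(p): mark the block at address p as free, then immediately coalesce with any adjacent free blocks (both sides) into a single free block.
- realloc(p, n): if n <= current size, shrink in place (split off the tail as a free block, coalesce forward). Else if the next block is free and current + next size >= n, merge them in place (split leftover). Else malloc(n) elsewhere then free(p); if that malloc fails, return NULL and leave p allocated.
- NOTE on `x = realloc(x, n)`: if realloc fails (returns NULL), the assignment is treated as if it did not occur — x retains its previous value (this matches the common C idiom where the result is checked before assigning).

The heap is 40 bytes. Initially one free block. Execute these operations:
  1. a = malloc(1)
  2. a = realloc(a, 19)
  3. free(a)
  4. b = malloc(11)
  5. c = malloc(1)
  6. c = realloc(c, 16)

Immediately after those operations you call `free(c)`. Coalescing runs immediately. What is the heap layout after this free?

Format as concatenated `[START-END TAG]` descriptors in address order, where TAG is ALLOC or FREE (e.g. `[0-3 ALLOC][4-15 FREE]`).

Answer: [0-10 ALLOC][11-39 FREE]

Derivation:
Op 1: a = malloc(1) -> a = 0; heap: [0-0 ALLOC][1-39 FREE]
Op 2: a = realloc(a, 19) -> a = 0; heap: [0-18 ALLOC][19-39 FREE]
Op 3: free(a) -> (freed a); heap: [0-39 FREE]
Op 4: b = malloc(11) -> b = 0; heap: [0-10 ALLOC][11-39 FREE]
Op 5: c = malloc(1) -> c = 11; heap: [0-10 ALLOC][11-11 ALLOC][12-39 FREE]
Op 6: c = realloc(c, 16) -> c = 11; heap: [0-10 ALLOC][11-26 ALLOC][27-39 FREE]
free(c): c = 11 -> block [11-26 ALLOC]; mark free, coalesce with adjacent free neighbors -> [0-10 ALLOC][11-39 FREE]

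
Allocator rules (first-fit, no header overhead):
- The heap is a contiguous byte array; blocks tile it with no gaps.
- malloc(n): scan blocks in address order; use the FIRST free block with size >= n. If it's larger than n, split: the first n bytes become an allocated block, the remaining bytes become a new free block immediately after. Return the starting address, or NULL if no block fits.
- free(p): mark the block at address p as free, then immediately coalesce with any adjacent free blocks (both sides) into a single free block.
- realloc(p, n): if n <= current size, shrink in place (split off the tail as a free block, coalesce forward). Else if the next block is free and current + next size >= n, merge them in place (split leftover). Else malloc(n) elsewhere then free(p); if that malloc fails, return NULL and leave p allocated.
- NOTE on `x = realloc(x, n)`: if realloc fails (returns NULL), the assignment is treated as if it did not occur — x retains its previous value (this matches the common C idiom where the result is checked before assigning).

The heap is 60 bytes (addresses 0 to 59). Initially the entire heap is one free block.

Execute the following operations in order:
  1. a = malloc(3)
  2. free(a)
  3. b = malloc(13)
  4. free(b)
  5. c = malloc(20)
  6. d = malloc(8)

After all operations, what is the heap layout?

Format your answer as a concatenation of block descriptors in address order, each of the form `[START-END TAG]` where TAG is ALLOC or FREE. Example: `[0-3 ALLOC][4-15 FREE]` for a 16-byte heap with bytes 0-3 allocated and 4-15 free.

Answer: [0-19 ALLOC][20-27 ALLOC][28-59 FREE]

Derivation:
Op 1: a = malloc(3) -> a = 0; heap: [0-2 ALLOC][3-59 FREE]
Op 2: free(a) -> (freed a); heap: [0-59 FREE]
Op 3: b = malloc(13) -> b = 0; heap: [0-12 ALLOC][13-59 FREE]
Op 4: free(b) -> (freed b); heap: [0-59 FREE]
Op 5: c = malloc(20) -> c = 0; heap: [0-19 ALLOC][20-59 FREE]
Op 6: d = malloc(8) -> d = 20; heap: [0-19 ALLOC][20-27 ALLOC][28-59 FREE]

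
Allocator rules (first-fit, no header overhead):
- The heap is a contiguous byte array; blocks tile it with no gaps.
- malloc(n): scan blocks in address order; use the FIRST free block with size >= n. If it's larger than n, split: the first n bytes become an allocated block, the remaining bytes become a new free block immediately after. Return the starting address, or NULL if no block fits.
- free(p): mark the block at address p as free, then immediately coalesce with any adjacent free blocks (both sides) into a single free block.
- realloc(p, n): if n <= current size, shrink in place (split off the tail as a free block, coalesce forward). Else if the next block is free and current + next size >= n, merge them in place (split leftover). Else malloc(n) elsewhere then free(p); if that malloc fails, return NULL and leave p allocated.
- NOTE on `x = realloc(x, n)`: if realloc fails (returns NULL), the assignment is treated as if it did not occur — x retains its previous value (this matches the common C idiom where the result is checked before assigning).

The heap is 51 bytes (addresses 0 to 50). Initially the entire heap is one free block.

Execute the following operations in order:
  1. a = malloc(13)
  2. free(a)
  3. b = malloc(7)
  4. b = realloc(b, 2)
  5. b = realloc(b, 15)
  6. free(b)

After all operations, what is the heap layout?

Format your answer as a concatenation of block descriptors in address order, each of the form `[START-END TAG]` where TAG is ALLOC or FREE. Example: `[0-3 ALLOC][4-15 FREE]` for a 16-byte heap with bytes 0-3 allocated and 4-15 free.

Op 1: a = malloc(13) -> a = 0; heap: [0-12 ALLOC][13-50 FREE]
Op 2: free(a) -> (freed a); heap: [0-50 FREE]
Op 3: b = malloc(7) -> b = 0; heap: [0-6 ALLOC][7-50 FREE]
Op 4: b = realloc(b, 2) -> b = 0; heap: [0-1 ALLOC][2-50 FREE]
Op 5: b = realloc(b, 15) -> b = 0; heap: [0-14 ALLOC][15-50 FREE]
Op 6: free(b) -> (freed b); heap: [0-50 FREE]

Answer: [0-50 FREE]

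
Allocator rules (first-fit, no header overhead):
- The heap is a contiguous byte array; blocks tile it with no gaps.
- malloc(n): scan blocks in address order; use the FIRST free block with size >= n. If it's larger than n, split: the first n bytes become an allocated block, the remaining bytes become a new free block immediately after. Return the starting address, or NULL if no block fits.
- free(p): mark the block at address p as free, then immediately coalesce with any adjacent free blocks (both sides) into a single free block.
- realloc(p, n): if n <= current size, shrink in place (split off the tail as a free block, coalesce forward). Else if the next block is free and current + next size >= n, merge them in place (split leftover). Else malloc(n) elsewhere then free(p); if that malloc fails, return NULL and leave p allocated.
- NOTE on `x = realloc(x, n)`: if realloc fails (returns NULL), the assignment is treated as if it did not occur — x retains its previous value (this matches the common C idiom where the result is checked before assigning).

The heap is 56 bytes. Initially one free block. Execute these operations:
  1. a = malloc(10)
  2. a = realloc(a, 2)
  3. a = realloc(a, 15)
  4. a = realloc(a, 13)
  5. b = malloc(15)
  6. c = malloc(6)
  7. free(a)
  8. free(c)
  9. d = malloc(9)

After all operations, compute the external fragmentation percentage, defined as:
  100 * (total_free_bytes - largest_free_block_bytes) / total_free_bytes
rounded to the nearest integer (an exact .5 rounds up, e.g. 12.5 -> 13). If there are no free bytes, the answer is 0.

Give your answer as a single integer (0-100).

Answer: 13

Derivation:
Op 1: a = malloc(10) -> a = 0; heap: [0-9 ALLOC][10-55 FREE]
Op 2: a = realloc(a, 2) -> a = 0; heap: [0-1 ALLOC][2-55 FREE]
Op 3: a = realloc(a, 15) -> a = 0; heap: [0-14 ALLOC][15-55 FREE]
Op 4: a = realloc(a, 13) -> a = 0; heap: [0-12 ALLOC][13-55 FREE]
Op 5: b = malloc(15) -> b = 13; heap: [0-12 ALLOC][13-27 ALLOC][28-55 FREE]
Op 6: c = malloc(6) -> c = 28; heap: [0-12 ALLOC][13-27 ALLOC][28-33 ALLOC][34-55 FREE]
Op 7: free(a) -> (freed a); heap: [0-12 FREE][13-27 ALLOC][28-33 ALLOC][34-55 FREE]
Op 8: free(c) -> (freed c); heap: [0-12 FREE][13-27 ALLOC][28-55 FREE]
Op 9: d = malloc(9) -> d = 0; heap: [0-8 ALLOC][9-12 FREE][13-27 ALLOC][28-55 FREE]
Free blocks: [4 28] total_free=32 largest=28 -> 100*(32-28)/32 = 400/32 = 12.5 -> rounds to 13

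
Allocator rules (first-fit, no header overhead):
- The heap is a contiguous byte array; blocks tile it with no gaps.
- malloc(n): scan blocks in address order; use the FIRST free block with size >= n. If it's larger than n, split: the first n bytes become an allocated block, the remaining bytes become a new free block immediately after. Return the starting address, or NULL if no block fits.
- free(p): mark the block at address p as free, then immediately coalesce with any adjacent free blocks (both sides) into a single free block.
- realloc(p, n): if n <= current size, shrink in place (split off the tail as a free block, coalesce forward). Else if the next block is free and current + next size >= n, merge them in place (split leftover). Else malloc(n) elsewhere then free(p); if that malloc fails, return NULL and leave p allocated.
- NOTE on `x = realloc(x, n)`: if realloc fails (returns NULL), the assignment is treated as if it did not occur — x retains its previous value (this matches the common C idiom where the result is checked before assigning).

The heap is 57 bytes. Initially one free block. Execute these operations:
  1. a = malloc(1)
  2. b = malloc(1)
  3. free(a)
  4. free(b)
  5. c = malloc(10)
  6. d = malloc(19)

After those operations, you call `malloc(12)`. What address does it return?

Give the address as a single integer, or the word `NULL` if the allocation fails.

Answer: 29

Derivation:
Op 1: a = malloc(1) -> a = 0; heap: [0-0 ALLOC][1-56 FREE]
Op 2: b = malloc(1) -> b = 1; heap: [0-0 ALLOC][1-1 ALLOC][2-56 FREE]
Op 3: free(a) -> (freed a); heap: [0-0 FREE][1-1 ALLOC][2-56 FREE]
Op 4: free(b) -> (freed b); heap: [0-56 FREE]
Op 5: c = malloc(10) -> c = 0; heap: [0-9 ALLOC][10-56 FREE]
Op 6: d = malloc(19) -> d = 10; heap: [0-9 ALLOC][10-28 ALLOC][29-56 FREE]
malloc(12): first-fit scan over [0-9 ALLOC][10-28 ALLOC][29-56 FREE] -> 29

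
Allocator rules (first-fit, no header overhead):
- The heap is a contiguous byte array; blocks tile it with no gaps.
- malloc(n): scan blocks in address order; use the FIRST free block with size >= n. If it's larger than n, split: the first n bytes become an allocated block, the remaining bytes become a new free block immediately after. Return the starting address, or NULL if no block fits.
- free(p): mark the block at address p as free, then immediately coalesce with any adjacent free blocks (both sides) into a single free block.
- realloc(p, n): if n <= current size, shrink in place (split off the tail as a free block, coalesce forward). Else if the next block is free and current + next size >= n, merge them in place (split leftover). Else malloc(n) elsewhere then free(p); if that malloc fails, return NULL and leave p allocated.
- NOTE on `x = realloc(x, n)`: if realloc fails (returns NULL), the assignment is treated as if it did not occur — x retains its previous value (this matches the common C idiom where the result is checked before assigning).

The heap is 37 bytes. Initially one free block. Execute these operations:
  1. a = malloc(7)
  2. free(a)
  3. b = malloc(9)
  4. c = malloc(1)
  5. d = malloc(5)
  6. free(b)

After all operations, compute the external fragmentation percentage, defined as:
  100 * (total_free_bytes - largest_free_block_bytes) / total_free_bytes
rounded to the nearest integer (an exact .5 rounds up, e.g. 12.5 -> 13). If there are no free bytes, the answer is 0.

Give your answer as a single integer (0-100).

Op 1: a = malloc(7) -> a = 0; heap: [0-6 ALLOC][7-36 FREE]
Op 2: free(a) -> (freed a); heap: [0-36 FREE]
Op 3: b = malloc(9) -> b = 0; heap: [0-8 ALLOC][9-36 FREE]
Op 4: c = malloc(1) -> c = 9; heap: [0-8 ALLOC][9-9 ALLOC][10-36 FREE]
Op 5: d = malloc(5) -> d = 10; heap: [0-8 ALLOC][9-9 ALLOC][10-14 ALLOC][15-36 FREE]
Op 6: free(b) -> (freed b); heap: [0-8 FREE][9-9 ALLOC][10-14 ALLOC][15-36 FREE]
Free blocks: [9 22] total_free=31 largest=22 -> 100*(31-22)/31 = 900/31 ≈ 29.032 -> rounds to 29

Answer: 29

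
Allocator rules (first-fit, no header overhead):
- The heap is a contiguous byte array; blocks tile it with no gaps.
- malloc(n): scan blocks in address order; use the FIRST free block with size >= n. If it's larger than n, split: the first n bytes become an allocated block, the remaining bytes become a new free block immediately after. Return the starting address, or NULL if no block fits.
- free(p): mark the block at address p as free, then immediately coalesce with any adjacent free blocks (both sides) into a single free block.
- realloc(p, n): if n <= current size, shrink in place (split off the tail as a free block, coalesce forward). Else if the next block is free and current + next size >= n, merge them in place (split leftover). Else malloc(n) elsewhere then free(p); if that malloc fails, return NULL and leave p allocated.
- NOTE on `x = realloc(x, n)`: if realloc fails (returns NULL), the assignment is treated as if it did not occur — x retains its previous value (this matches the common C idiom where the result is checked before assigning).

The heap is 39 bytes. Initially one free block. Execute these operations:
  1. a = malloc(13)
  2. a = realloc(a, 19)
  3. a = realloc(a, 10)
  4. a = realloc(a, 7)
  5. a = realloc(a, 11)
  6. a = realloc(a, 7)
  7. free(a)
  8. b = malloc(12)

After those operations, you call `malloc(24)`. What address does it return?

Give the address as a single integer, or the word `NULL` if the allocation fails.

Answer: 12

Derivation:
Op 1: a = malloc(13) -> a = 0; heap: [0-12 ALLOC][13-38 FREE]
Op 2: a = realloc(a, 19) -> a = 0; heap: [0-18 ALLOC][19-38 FREE]
Op 3: a = realloc(a, 10) -> a = 0; heap: [0-9 ALLOC][10-38 FREE]
Op 4: a = realloc(a, 7) -> a = 0; heap: [0-6 ALLOC][7-38 FREE]
Op 5: a = realloc(a, 11) -> a = 0; heap: [0-10 ALLOC][11-38 FREE]
Op 6: a = realloc(a, 7) -> a = 0; heap: [0-6 ALLOC][7-38 FREE]
Op 7: free(a) -> (freed a); heap: [0-38 FREE]
Op 8: b = malloc(12) -> b = 0; heap: [0-11 ALLOC][12-38 FREE]
malloc(24): first-fit scan over [0-11 ALLOC][12-38 FREE] -> 12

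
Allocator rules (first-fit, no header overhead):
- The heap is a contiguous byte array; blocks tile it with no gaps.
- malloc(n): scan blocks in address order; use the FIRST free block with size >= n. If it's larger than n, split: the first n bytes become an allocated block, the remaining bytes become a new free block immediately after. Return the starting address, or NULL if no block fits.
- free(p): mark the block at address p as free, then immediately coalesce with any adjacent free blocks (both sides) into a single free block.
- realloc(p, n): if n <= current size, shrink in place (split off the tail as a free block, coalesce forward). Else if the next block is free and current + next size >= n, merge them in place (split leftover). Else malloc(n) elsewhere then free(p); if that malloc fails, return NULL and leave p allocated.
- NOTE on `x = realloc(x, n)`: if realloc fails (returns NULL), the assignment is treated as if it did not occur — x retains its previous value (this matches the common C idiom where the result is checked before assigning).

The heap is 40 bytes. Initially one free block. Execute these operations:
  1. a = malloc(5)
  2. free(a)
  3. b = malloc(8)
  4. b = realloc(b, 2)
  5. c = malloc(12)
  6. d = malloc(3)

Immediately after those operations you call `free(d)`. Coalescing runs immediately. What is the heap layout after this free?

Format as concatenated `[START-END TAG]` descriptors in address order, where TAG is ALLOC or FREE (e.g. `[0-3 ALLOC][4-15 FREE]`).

Answer: [0-1 ALLOC][2-13 ALLOC][14-39 FREE]

Derivation:
Op 1: a = malloc(5) -> a = 0; heap: [0-4 ALLOC][5-39 FREE]
Op 2: free(a) -> (freed a); heap: [0-39 FREE]
Op 3: b = malloc(8) -> b = 0; heap: [0-7 ALLOC][8-39 FREE]
Op 4: b = realloc(b, 2) -> b = 0; heap: [0-1 ALLOC][2-39 FREE]
Op 5: c = malloc(12) -> c = 2; heap: [0-1 ALLOC][2-13 ALLOC][14-39 FREE]
Op 6: d = malloc(3) -> d = 14; heap: [0-1 ALLOC][2-13 ALLOC][14-16 ALLOC][17-39 FREE]
free(d): d = 14 -> block [14-16 ALLOC]; mark free, coalesce with adjacent free neighbors -> [0-1 ALLOC][2-13 ALLOC][14-39 FREE]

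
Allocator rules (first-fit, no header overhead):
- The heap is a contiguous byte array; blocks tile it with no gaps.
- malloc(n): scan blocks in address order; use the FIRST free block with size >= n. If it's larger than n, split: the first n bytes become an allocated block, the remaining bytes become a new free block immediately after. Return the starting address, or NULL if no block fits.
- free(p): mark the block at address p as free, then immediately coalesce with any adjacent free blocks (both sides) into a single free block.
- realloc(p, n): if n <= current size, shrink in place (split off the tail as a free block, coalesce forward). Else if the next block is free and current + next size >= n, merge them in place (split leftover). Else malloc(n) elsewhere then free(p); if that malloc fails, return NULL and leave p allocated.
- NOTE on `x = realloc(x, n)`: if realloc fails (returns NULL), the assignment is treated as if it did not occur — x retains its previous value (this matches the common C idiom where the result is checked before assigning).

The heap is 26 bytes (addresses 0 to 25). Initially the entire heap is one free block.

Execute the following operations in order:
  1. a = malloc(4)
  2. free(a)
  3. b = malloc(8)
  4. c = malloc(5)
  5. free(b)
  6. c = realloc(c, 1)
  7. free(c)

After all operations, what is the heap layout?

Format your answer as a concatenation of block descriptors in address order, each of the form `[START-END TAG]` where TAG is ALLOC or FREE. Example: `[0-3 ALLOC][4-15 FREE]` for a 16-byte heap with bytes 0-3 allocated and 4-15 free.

Answer: [0-25 FREE]

Derivation:
Op 1: a = malloc(4) -> a = 0; heap: [0-3 ALLOC][4-25 FREE]
Op 2: free(a) -> (freed a); heap: [0-25 FREE]
Op 3: b = malloc(8) -> b = 0; heap: [0-7 ALLOC][8-25 FREE]
Op 4: c = malloc(5) -> c = 8; heap: [0-7 ALLOC][8-12 ALLOC][13-25 FREE]
Op 5: free(b) -> (freed b); heap: [0-7 FREE][8-12 ALLOC][13-25 FREE]
Op 6: c = realloc(c, 1) -> c = 8; heap: [0-7 FREE][8-8 ALLOC][9-25 FREE]
Op 7: free(c) -> (freed c); heap: [0-25 FREE]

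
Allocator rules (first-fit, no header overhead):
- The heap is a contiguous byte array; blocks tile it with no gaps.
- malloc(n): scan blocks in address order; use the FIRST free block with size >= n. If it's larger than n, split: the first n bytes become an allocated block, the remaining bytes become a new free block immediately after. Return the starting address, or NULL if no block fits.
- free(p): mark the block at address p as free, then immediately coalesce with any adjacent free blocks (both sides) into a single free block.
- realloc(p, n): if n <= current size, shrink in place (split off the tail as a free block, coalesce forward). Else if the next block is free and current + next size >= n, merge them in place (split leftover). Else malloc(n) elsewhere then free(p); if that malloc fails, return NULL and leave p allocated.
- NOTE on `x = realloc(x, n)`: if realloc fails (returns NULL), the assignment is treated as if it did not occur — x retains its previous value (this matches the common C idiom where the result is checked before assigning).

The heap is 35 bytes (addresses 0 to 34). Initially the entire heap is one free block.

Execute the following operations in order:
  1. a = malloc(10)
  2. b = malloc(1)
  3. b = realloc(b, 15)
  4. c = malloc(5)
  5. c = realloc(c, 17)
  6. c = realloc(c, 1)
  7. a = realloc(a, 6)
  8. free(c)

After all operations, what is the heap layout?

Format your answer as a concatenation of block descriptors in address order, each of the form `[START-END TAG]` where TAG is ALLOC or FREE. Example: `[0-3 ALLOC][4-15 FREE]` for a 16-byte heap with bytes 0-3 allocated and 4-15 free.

Op 1: a = malloc(10) -> a = 0; heap: [0-9 ALLOC][10-34 FREE]
Op 2: b = malloc(1) -> b = 10; heap: [0-9 ALLOC][10-10 ALLOC][11-34 FREE]
Op 3: b = realloc(b, 15) -> b = 10; heap: [0-9 ALLOC][10-24 ALLOC][25-34 FREE]
Op 4: c = malloc(5) -> c = 25; heap: [0-9 ALLOC][10-24 ALLOC][25-29 ALLOC][30-34 FREE]
Op 5: c = realloc(c, 17) -> NULL (c unchanged); heap: [0-9 ALLOC][10-24 ALLOC][25-29 ALLOC][30-34 FREE]
Op 6: c = realloc(c, 1) -> c = 25; heap: [0-9 ALLOC][10-24 ALLOC][25-25 ALLOC][26-34 FREE]
Op 7: a = realloc(a, 6) -> a = 0; heap: [0-5 ALLOC][6-9 FREE][10-24 ALLOC][25-25 ALLOC][26-34 FREE]
Op 8: free(c) -> (freed c); heap: [0-5 ALLOC][6-9 FREE][10-24 ALLOC][25-34 FREE]

Answer: [0-5 ALLOC][6-9 FREE][10-24 ALLOC][25-34 FREE]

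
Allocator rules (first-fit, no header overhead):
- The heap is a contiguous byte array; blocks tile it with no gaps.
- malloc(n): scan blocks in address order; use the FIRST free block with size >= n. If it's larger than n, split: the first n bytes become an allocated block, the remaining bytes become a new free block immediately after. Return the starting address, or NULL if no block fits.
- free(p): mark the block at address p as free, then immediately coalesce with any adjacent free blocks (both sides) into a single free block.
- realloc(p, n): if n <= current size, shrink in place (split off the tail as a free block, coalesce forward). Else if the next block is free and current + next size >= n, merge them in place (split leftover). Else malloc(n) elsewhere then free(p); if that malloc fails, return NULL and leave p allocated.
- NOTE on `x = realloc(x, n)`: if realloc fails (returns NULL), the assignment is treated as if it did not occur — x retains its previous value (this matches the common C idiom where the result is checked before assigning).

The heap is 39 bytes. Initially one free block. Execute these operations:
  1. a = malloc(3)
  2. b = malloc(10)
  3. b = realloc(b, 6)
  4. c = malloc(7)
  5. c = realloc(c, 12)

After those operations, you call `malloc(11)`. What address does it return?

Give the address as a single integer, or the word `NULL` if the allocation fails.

Answer: 21

Derivation:
Op 1: a = malloc(3) -> a = 0; heap: [0-2 ALLOC][3-38 FREE]
Op 2: b = malloc(10) -> b = 3; heap: [0-2 ALLOC][3-12 ALLOC][13-38 FREE]
Op 3: b = realloc(b, 6) -> b = 3; heap: [0-2 ALLOC][3-8 ALLOC][9-38 FREE]
Op 4: c = malloc(7) -> c = 9; heap: [0-2 ALLOC][3-8 ALLOC][9-15 ALLOC][16-38 FREE]
Op 5: c = realloc(c, 12) -> c = 9; heap: [0-2 ALLOC][3-8 ALLOC][9-20 ALLOC][21-38 FREE]
malloc(11): first-fit scan over [0-2 ALLOC][3-8 ALLOC][9-20 ALLOC][21-38 FREE] -> 21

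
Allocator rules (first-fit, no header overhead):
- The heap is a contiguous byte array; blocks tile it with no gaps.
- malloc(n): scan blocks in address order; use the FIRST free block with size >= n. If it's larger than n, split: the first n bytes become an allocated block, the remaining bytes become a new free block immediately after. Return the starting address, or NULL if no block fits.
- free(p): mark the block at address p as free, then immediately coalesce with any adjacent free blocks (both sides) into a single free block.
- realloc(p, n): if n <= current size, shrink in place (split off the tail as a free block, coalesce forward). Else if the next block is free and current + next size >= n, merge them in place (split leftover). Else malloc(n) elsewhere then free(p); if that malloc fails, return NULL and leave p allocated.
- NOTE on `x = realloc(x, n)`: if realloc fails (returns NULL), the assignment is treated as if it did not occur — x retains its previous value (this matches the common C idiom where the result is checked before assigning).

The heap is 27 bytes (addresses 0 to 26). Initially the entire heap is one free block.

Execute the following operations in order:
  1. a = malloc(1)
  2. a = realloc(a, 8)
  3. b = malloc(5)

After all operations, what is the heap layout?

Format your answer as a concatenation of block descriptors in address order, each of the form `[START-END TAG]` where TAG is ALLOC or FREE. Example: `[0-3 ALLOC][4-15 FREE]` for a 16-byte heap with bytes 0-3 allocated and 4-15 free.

Answer: [0-7 ALLOC][8-12 ALLOC][13-26 FREE]

Derivation:
Op 1: a = malloc(1) -> a = 0; heap: [0-0 ALLOC][1-26 FREE]
Op 2: a = realloc(a, 8) -> a = 0; heap: [0-7 ALLOC][8-26 FREE]
Op 3: b = malloc(5) -> b = 8; heap: [0-7 ALLOC][8-12 ALLOC][13-26 FREE]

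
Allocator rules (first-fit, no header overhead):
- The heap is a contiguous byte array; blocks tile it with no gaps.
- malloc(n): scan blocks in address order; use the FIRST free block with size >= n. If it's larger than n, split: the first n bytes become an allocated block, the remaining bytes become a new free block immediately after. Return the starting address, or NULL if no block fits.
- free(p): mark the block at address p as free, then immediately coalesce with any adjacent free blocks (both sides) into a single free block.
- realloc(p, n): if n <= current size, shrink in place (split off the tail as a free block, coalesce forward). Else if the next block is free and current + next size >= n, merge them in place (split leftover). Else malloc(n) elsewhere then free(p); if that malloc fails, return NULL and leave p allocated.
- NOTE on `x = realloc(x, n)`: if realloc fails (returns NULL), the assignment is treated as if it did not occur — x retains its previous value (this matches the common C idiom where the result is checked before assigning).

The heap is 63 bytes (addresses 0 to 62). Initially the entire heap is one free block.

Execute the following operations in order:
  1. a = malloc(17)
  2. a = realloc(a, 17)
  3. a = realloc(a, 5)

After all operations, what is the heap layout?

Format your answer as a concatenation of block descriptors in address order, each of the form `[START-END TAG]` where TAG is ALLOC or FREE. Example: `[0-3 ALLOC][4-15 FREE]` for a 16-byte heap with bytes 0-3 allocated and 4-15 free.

Op 1: a = malloc(17) -> a = 0; heap: [0-16 ALLOC][17-62 FREE]
Op 2: a = realloc(a, 17) -> a = 0; heap: [0-16 ALLOC][17-62 FREE]
Op 3: a = realloc(a, 5) -> a = 0; heap: [0-4 ALLOC][5-62 FREE]

Answer: [0-4 ALLOC][5-62 FREE]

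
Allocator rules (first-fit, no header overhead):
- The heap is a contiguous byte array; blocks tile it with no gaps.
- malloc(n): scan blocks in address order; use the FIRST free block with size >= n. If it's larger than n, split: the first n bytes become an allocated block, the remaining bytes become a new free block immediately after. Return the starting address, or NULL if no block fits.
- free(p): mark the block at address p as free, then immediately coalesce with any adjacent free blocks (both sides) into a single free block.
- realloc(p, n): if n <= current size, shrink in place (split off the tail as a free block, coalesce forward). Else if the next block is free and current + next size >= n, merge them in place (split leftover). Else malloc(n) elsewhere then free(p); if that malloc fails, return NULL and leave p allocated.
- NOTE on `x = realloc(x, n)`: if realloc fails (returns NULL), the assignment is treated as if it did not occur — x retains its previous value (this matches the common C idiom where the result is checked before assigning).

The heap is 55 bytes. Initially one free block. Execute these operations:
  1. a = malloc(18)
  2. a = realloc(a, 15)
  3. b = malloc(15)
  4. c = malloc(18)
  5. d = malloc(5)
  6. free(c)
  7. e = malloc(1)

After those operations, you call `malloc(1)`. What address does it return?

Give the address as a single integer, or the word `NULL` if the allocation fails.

Op 1: a = malloc(18) -> a = 0; heap: [0-17 ALLOC][18-54 FREE]
Op 2: a = realloc(a, 15) -> a = 0; heap: [0-14 ALLOC][15-54 FREE]
Op 3: b = malloc(15) -> b = 15; heap: [0-14 ALLOC][15-29 ALLOC][30-54 FREE]
Op 4: c = malloc(18) -> c = 30; heap: [0-14 ALLOC][15-29 ALLOC][30-47 ALLOC][48-54 FREE]
Op 5: d = malloc(5) -> d = 48; heap: [0-14 ALLOC][15-29 ALLOC][30-47 ALLOC][48-52 ALLOC][53-54 FREE]
Op 6: free(c) -> (freed c); heap: [0-14 ALLOC][15-29 ALLOC][30-47 FREE][48-52 ALLOC][53-54 FREE]
Op 7: e = malloc(1) -> e = 30; heap: [0-14 ALLOC][15-29 ALLOC][30-30 ALLOC][31-47 FREE][48-52 ALLOC][53-54 FREE]
malloc(1): first-fit scan over [0-14 ALLOC][15-29 ALLOC][30-30 ALLOC][31-47 FREE][48-52 ALLOC][53-54 FREE] -> 31

Answer: 31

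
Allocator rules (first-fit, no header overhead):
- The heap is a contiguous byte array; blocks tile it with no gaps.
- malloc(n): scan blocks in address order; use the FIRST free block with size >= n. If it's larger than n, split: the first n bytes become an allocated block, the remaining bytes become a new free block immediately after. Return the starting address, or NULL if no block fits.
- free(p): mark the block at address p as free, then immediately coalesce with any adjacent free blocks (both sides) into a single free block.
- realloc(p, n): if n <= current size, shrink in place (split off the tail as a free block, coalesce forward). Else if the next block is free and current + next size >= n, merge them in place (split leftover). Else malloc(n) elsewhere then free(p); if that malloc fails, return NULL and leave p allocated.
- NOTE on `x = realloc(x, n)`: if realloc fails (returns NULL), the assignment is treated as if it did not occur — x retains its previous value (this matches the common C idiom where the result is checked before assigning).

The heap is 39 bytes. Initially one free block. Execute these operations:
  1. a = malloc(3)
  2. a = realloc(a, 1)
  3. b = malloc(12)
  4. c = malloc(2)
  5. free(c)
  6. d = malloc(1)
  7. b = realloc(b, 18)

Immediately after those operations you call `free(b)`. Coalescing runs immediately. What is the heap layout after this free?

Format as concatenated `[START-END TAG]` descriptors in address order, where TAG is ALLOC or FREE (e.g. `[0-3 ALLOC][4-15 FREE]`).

Answer: [0-0 ALLOC][1-12 FREE][13-13 ALLOC][14-38 FREE]

Derivation:
Op 1: a = malloc(3) -> a = 0; heap: [0-2 ALLOC][3-38 FREE]
Op 2: a = realloc(a, 1) -> a = 0; heap: [0-0 ALLOC][1-38 FREE]
Op 3: b = malloc(12) -> b = 1; heap: [0-0 ALLOC][1-12 ALLOC][13-38 FREE]
Op 4: c = malloc(2) -> c = 13; heap: [0-0 ALLOC][1-12 ALLOC][13-14 ALLOC][15-38 FREE]
Op 5: free(c) -> (freed c); heap: [0-0 ALLOC][1-12 ALLOC][13-38 FREE]
Op 6: d = malloc(1) -> d = 13; heap: [0-0 ALLOC][1-12 ALLOC][13-13 ALLOC][14-38 FREE]
Op 7: b = realloc(b, 18) -> b = 14; heap: [0-0 ALLOC][1-12 FREE][13-13 ALLOC][14-31 ALLOC][32-38 FREE]
free(b): b = 14 -> block [14-31 ALLOC]; mark free, coalesce with adjacent free neighbors -> [0-0 ALLOC][1-12 FREE][13-13 ALLOC][14-38 FREE]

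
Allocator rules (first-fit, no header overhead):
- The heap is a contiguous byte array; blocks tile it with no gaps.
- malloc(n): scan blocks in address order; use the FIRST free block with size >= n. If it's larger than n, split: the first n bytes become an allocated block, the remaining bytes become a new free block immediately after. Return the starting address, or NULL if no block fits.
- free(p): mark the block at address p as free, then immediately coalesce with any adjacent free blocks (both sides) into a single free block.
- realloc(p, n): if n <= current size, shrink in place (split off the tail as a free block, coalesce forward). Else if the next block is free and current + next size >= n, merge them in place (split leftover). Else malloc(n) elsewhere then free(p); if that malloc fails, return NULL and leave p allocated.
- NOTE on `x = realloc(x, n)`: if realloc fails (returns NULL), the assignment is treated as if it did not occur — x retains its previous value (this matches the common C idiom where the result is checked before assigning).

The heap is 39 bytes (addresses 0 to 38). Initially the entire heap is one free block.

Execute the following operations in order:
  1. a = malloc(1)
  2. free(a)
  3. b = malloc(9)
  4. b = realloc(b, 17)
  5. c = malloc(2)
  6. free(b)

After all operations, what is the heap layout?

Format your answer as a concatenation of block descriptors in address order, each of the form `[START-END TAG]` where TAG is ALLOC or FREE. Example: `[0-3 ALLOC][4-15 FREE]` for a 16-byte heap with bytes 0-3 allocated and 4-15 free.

Answer: [0-16 FREE][17-18 ALLOC][19-38 FREE]

Derivation:
Op 1: a = malloc(1) -> a = 0; heap: [0-0 ALLOC][1-38 FREE]
Op 2: free(a) -> (freed a); heap: [0-38 FREE]
Op 3: b = malloc(9) -> b = 0; heap: [0-8 ALLOC][9-38 FREE]
Op 4: b = realloc(b, 17) -> b = 0; heap: [0-16 ALLOC][17-38 FREE]
Op 5: c = malloc(2) -> c = 17; heap: [0-16 ALLOC][17-18 ALLOC][19-38 FREE]
Op 6: free(b) -> (freed b); heap: [0-16 FREE][17-18 ALLOC][19-38 FREE]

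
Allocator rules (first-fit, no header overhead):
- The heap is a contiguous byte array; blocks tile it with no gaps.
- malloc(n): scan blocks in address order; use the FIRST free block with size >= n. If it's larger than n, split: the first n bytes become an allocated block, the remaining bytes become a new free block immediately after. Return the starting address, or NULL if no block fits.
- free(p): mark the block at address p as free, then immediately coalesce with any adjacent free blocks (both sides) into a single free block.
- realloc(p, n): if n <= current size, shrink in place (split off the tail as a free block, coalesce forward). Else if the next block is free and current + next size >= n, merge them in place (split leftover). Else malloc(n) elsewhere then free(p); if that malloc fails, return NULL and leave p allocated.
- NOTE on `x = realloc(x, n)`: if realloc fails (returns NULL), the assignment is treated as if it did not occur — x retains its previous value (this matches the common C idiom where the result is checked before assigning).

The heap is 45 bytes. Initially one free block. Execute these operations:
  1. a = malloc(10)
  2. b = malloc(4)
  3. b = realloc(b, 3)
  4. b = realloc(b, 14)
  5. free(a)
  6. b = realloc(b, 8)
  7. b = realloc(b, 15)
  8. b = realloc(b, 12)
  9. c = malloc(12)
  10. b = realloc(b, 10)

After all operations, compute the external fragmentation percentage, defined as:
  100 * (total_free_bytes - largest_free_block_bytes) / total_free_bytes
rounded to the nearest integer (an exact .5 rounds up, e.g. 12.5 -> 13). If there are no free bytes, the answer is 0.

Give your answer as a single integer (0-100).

Answer: 52

Derivation:
Op 1: a = malloc(10) -> a = 0; heap: [0-9 ALLOC][10-44 FREE]
Op 2: b = malloc(4) -> b = 10; heap: [0-9 ALLOC][10-13 ALLOC][14-44 FREE]
Op 3: b = realloc(b, 3) -> b = 10; heap: [0-9 ALLOC][10-12 ALLOC][13-44 FREE]
Op 4: b = realloc(b, 14) -> b = 10; heap: [0-9 ALLOC][10-23 ALLOC][24-44 FREE]
Op 5: free(a) -> (freed a); heap: [0-9 FREE][10-23 ALLOC][24-44 FREE]
Op 6: b = realloc(b, 8) -> b = 10; heap: [0-9 FREE][10-17 ALLOC][18-44 FREE]
Op 7: b = realloc(b, 15) -> b = 10; heap: [0-9 FREE][10-24 ALLOC][25-44 FREE]
Op 8: b = realloc(b, 12) -> b = 10; heap: [0-9 FREE][10-21 ALLOC][22-44 FREE]
Op 9: c = malloc(12) -> c = 22; heap: [0-9 FREE][10-21 ALLOC][22-33 ALLOC][34-44 FREE]
Op 10: b = realloc(b, 10) -> b = 10; heap: [0-9 FREE][10-19 ALLOC][20-21 FREE][22-33 ALLOC][34-44 FREE]
Free blocks: [10 2 11] total_free=23 largest=11 -> 100*(23-11)/23 = 1200/23 ≈ 52.174 -> rounds to 52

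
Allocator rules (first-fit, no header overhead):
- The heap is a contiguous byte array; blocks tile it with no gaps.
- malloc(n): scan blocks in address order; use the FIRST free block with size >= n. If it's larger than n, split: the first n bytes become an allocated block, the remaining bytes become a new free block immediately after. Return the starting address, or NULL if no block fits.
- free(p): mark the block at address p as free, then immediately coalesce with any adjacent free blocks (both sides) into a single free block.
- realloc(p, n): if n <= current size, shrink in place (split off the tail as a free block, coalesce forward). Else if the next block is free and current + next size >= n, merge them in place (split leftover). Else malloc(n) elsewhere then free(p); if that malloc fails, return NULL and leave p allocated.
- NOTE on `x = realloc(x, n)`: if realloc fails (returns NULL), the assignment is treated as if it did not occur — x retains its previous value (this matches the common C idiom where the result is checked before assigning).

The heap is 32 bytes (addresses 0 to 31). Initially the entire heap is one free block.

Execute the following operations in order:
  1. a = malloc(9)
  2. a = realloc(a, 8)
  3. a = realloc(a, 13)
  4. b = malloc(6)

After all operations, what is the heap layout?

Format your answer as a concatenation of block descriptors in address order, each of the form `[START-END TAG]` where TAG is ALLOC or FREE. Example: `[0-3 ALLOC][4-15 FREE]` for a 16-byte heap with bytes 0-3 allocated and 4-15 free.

Op 1: a = malloc(9) -> a = 0; heap: [0-8 ALLOC][9-31 FREE]
Op 2: a = realloc(a, 8) -> a = 0; heap: [0-7 ALLOC][8-31 FREE]
Op 3: a = realloc(a, 13) -> a = 0; heap: [0-12 ALLOC][13-31 FREE]
Op 4: b = malloc(6) -> b = 13; heap: [0-12 ALLOC][13-18 ALLOC][19-31 FREE]

Answer: [0-12 ALLOC][13-18 ALLOC][19-31 FREE]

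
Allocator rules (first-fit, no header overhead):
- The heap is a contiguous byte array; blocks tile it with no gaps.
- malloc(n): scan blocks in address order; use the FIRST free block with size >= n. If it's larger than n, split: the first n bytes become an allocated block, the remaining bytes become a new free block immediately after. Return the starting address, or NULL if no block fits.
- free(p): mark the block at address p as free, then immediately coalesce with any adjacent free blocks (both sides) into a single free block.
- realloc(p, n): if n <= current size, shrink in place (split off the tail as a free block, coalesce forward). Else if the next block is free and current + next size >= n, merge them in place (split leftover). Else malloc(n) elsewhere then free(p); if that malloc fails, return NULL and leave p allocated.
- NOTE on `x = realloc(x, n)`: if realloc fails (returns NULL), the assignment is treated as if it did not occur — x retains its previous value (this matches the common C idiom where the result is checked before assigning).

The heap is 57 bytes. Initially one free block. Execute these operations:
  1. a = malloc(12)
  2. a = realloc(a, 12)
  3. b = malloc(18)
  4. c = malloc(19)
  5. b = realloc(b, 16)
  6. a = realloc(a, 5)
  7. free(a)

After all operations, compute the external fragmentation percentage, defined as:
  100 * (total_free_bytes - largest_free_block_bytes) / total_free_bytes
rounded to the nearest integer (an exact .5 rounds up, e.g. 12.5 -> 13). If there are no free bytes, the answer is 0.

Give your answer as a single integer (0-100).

Op 1: a = malloc(12) -> a = 0; heap: [0-11 ALLOC][12-56 FREE]
Op 2: a = realloc(a, 12) -> a = 0; heap: [0-11 ALLOC][12-56 FREE]
Op 3: b = malloc(18) -> b = 12; heap: [0-11 ALLOC][12-29 ALLOC][30-56 FREE]
Op 4: c = malloc(19) -> c = 30; heap: [0-11 ALLOC][12-29 ALLOC][30-48 ALLOC][49-56 FREE]
Op 5: b = realloc(b, 16) -> b = 12; heap: [0-11 ALLOC][12-27 ALLOC][28-29 FREE][30-48 ALLOC][49-56 FREE]
Op 6: a = realloc(a, 5) -> a = 0; heap: [0-4 ALLOC][5-11 FREE][12-27 ALLOC][28-29 FREE][30-48 ALLOC][49-56 FREE]
Op 7: free(a) -> (freed a); heap: [0-11 FREE][12-27 ALLOC][28-29 FREE][30-48 ALLOC][49-56 FREE]
Free blocks: [12 2 8] total_free=22 largest=12 -> 100*(22-12)/22 = 1000/22 ≈ 45.455 -> rounds to 45

Answer: 45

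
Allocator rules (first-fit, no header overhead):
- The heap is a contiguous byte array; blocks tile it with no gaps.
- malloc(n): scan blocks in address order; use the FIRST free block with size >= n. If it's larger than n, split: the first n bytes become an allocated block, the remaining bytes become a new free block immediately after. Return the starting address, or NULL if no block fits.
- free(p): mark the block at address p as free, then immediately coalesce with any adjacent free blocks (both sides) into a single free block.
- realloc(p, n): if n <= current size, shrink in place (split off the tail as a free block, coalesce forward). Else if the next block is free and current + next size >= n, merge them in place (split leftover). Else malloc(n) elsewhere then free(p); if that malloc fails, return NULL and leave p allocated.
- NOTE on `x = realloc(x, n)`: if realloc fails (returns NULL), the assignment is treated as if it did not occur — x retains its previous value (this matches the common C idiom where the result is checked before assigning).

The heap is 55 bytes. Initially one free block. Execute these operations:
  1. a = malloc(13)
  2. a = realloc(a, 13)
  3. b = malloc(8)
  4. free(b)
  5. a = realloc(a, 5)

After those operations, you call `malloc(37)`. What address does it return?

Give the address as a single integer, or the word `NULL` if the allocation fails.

Op 1: a = malloc(13) -> a = 0; heap: [0-12 ALLOC][13-54 FREE]
Op 2: a = realloc(a, 13) -> a = 0; heap: [0-12 ALLOC][13-54 FREE]
Op 3: b = malloc(8) -> b = 13; heap: [0-12 ALLOC][13-20 ALLOC][21-54 FREE]
Op 4: free(b) -> (freed b); heap: [0-12 ALLOC][13-54 FREE]
Op 5: a = realloc(a, 5) -> a = 0; heap: [0-4 ALLOC][5-54 FREE]
malloc(37): first-fit scan over [0-4 ALLOC][5-54 FREE] -> 5

Answer: 5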